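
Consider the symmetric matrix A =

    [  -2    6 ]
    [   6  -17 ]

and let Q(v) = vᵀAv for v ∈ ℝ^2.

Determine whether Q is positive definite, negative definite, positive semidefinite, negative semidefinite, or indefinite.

An LDLᵀ factorisation of A has diagonal entries -2, 1.
So there are 1 positive, 1 negative pivots.
Hence Q is indefinite.

indefinite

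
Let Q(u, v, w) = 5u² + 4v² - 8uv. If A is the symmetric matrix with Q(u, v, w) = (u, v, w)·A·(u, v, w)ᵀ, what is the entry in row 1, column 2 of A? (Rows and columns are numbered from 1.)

-4

The coefficient of u·v in Q is -8. For a symmetric A this equals A[1,2] + A[2,1] = 2·A[1,2].
So A[1,2] = -8/2 = -4.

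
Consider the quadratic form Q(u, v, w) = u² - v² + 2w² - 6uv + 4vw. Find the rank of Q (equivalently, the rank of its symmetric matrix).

3

The associated matrix is A = [[1, -3, 0], [-3, -1, 2], [0, 2, 2]].
Applying the same elementary operations to the rows and columns of A produces a congruent diagonal matrix with entries 1, -10, 12/5.
So there are 2 positive, 1 negative pivots.
The rank is the number of nonzero pivots: 3.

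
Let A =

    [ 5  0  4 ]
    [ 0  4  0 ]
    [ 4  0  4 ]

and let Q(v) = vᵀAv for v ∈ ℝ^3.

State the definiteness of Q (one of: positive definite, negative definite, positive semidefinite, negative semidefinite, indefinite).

positive definite

An LDLᵀ factorisation of A has diagonal entries 5, 4, 4/5.
So there are 3 positive pivots.
Hence Q is positive definite.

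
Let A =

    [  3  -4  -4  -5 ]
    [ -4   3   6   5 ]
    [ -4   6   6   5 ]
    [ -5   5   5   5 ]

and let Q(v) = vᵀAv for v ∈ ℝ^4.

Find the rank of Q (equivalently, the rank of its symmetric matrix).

4

An LDLᵀ factorisation of A has diagonal entries 3, -7/3, 6/7, -15/2.
So there are 2 positive, 2 negative pivots.
The rank is the number of nonzero pivots: 4.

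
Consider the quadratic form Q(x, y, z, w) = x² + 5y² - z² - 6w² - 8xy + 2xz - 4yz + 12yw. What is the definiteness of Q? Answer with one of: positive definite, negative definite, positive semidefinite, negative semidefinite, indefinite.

The associated matrix is A = [[1, -4, 1, 0], [-4, 5, -2, 6], [1, -2, -1, 0], [0, 6, 0, -6]].
Applying the same elementary operations to the rows and columns of A produces a congruent diagonal matrix with entries 1, -11, -18/11, -2.
That gives 1 positive, 3 negative pivots.
Hence Q is indefinite.

indefinite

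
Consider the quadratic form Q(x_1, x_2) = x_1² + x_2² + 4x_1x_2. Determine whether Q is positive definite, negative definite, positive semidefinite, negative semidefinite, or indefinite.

The symmetric matrix of Q is [[1, 2], [2, 1]].
For the 2×2 matrix [[1, 2], [2, 1]]: det = 1·1 − (2)² = -3, trace = 2.
det < 0 so the eigenvalues have opposite signs; the form is indefinite.

indefinite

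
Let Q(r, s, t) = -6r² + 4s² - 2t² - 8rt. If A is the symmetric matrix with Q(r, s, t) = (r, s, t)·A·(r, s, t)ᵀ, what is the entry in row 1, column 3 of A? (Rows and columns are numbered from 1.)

-4

The coefficient of r·t in Q is -8. For a symmetric A this equals A[1,3] + A[3,1] = 2·A[1,3].
So A[1,3] = -8/2 = -4.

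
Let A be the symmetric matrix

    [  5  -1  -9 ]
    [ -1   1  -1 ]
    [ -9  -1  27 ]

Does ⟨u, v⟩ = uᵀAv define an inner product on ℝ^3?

yes

Leading principal minors: Δ_1 = 5, Δ_2 = 4, Δ_3 = 4.
All leading principal minors are positive, so by Sylvester's criterion Q is positive definite.
⟨·,·⟩ is an inner product exactly when A is positive definite.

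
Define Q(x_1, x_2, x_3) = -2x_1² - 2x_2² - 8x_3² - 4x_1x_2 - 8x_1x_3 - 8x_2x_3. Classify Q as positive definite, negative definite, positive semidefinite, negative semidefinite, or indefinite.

The symmetric matrix is A = [[-2, -2, -4], [-2, -2, -4], [-4, -4, -8]].
Congruent diagonalization of A (simultaneous row and column reduction) yields pivots -2, 0, 0.
That gives 1 negative, 2 zero pivots.
Hence Q is negative semidefinite.

negative semidefinite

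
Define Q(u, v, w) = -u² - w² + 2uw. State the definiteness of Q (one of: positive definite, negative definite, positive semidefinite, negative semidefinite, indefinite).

negative semidefinite

The associated matrix is A = [[-1, 0, 1], [0, 0, 0], [1, 0, -1]].
Symmetric row and column elimination reduces A to a congruent diagonal form with pivots -1, 0, 0.
That gives 1 negative, 2 zero pivots.
Hence Q is negative semidefinite.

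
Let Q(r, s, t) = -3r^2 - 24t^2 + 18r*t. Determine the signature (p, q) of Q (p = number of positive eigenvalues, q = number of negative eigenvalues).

The associated matrix is A = [[-3, 0, 9], [0, 0, 0], [9, 0, -24]].
Applying the same elementary operations to the rows and columns of A produces a congruent diagonal matrix with entries -3, 0, 3.
Counting signs: 1 positive, 1 negative, 1 zero.

(1, 1)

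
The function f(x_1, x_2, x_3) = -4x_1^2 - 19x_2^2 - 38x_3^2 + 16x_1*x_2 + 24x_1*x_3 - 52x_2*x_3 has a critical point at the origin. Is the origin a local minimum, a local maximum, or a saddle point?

local maximum

The Hessian at the origin is H = [[-8, 16, 24], [16, -38, -52], [24, -52, -76]].
Applying the same elementary operations to the rows and columns of H produces a congruent diagonal matrix with entries -8, -6, -4/3.
So there are 3 negative pivots.
H is negative definite, so the origin is a strict local maximum.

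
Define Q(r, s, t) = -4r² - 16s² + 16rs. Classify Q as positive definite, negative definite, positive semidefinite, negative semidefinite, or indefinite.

negative semidefinite

Write A = [[-4, 8, 0], [8, -16, 0], [0, 0, 0]].
Congruent diagonalization of A (simultaneous row and column reduction) yields pivots -4, 0, 0.
So there are 1 negative, 2 zero pivots.
Hence Q is negative semidefinite.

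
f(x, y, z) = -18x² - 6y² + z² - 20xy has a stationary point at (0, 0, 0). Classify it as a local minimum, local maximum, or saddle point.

The Hessian at the origin is H = [[-36, -20, 0], [-20, -12, 0], [0, 0, 2]].
Congruent diagonalization of H (simultaneous row and column reduction) yields pivots -36, -8/9, 2.
So there are 1 positive, 2 negative pivots.
H is indefinite, so the origin is a saddle point.

saddle point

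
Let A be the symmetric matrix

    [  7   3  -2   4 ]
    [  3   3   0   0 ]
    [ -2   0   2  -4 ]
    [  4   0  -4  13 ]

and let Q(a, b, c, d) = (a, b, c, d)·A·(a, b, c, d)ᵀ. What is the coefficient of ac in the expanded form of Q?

The coefficient of ac is A[1,3] + A[3,1] = 2·(-2) = -4.

-4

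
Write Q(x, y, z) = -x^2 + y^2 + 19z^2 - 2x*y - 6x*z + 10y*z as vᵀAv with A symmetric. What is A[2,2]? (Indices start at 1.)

The coefficient of y^2 in Q is 1, and that is exactly A[2,2].

1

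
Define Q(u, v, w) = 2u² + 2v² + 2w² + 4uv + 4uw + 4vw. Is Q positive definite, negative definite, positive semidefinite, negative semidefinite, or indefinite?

positive semidefinite

The symmetric matrix is A = [[2, 2, 2], [2, 2, 2], [2, 2, 2]].
Row-reducing A symmetrically gives the diagonal entries 2, 0, 0.
That gives 1 positive, 2 zero pivots.
Hence Q is positive semidefinite.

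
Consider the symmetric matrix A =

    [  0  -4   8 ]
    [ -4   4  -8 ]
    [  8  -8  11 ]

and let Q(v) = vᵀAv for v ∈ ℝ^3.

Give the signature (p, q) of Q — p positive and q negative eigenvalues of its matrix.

By Sylvester's law of inertia any congruent diagonalization of A has 1 positive, 2 negative and 0 zero entries.

(1, 2)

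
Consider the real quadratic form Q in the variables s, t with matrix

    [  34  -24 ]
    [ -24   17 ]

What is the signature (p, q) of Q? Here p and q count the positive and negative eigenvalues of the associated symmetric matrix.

(2, 0)

Row-reducing A symmetrically gives the diagonal entries 34, 1/17.
So there are 2 positive pivots.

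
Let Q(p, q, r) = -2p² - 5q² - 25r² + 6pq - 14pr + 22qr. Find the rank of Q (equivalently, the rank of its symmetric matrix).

Write A = [[-2, 3, -7], [3, -5, 11], [-7, 11, -25]].
Symmetric row and column elimination reduces A to a congruent diagonal form with pivots -2, -1/2, 0.
That gives 2 negative, 1 zero pivots.
The rank is the number of nonzero pivots: 2.

2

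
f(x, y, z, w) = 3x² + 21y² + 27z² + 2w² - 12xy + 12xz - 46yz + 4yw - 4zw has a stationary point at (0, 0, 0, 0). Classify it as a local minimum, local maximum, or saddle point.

local minimum

The Hessian at the origin is H = [[6, -12, 12, 0], [-12, 42, -46, 4], [12, -46, 54, -4], [0, 4, -4, 4]].
Applying the same elementary operations to the rows and columns of H produces a congruent diagonal matrix with entries 6, 18, 28/9, 20/7.
Counting signs: 4 positive.
H is positive definite, so the origin is a strict local minimum.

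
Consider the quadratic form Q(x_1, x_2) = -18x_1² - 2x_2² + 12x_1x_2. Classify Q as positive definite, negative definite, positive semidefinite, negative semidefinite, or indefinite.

negative semidefinite

The associated matrix is A = [[-18, 6], [6, -2]].
Congruent diagonalization of A (simultaneous row and column reduction) yields pivots -18, 0.
That gives 1 negative, 1 zero pivots.
Hence Q is negative semidefinite.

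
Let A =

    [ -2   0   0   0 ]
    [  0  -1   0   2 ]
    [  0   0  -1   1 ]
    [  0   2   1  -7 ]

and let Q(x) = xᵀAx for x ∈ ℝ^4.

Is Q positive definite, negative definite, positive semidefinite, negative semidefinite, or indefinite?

negative definite

Symmetric row and column elimination reduces A to a congruent diagonal form with pivots -2, -1, -1, -2.
Counting signs: 4 negative.
Hence Q is negative definite.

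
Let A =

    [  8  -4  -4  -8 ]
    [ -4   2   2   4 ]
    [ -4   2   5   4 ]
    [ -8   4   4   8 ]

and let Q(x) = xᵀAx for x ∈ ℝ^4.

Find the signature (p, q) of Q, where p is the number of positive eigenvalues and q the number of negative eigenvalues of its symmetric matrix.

(2, 0)

Symmetric row and column elimination reduces A to a congruent diagonal form with pivots 8, 0, 3, 0.
So there are 2 positive, 2 zero pivots.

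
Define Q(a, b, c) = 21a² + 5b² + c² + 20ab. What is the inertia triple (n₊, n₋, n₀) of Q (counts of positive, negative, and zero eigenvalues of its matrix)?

(3, 0, 0)

The associated matrix is A = [[21, 10, 0], [10, 5, 0], [0, 0, 1]].
Congruent diagonalization of A (simultaneous row and column reduction) yields pivots 21, 5/21, 1.
So there are 3 positive pivots.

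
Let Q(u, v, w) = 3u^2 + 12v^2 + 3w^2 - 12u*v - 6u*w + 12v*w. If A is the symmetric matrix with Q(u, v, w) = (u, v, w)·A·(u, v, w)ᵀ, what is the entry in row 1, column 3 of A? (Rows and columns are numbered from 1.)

-3

The coefficient of u·w in Q is -6. For a symmetric A this equals A[1,3] + A[3,1] = 2·A[1,3].
So A[1,3] = -6/2 = -3.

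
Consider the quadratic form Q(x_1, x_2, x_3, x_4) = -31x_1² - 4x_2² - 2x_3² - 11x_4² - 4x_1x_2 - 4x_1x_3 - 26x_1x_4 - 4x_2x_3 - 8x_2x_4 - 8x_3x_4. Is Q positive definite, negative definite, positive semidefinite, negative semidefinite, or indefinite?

The symmetric matrix is A = [[-31, -2, -2, -13], [-2, -4, -2, -4], [-2, -2, -2, -4], [-13, -4, -4, -11]].
Applying the same elementary operations to the rows and columns of A produces a congruent diagonal matrix with entries -31, -120/31, -29/30, -6/29.
So there are 4 negative pivots.
Hence Q is negative definite.

negative definite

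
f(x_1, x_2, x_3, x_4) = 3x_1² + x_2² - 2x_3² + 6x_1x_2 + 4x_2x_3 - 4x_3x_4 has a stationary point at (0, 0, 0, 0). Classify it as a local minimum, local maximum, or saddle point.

The Hessian at the origin is H = [[6, 6, 0, 0], [6, 2, 4, 0], [0, 4, -4, -4], [0, 0, -4, 0]].
H is indefinite, so the origin is a saddle point.

saddle point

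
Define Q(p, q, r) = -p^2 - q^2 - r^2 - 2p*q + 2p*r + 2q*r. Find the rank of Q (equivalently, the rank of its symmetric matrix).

1

The symmetric matrix is A = [[-1, -1, 1], [-1, -1, 1], [1, 1, -1]].
Congruent diagonalization of A (simultaneous row and column reduction) yields pivots -1, 0, 0.
Counting signs: 1 negative, 2 zero.
The rank is the number of nonzero pivots: 1.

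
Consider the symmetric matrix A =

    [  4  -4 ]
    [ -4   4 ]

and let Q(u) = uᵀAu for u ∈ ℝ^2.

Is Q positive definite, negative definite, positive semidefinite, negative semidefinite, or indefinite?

positive semidefinite

Symmetric row and column elimination reduces A to a congruent diagonal form with pivots 4, 0.
So there are 1 positive, 1 zero pivots.
Hence Q is positive semidefinite.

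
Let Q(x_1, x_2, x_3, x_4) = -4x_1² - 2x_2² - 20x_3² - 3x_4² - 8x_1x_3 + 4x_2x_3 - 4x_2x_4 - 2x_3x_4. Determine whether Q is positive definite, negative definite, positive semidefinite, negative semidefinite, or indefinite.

The symmetric matrix of Q is A = [[-4, 0, -4, 0], [0, -2, 2, -2], [-4, 2, -20, -1], [0, -2, -1, -3]].
Leading principal minors: Δ_1 = -4, Δ_2 = 8, Δ_3 = -112, Δ_4 = 40.
The signs alternate starting with Δ_1 < 0, so by Sylvester's criterion Q is negative definite.

negative definite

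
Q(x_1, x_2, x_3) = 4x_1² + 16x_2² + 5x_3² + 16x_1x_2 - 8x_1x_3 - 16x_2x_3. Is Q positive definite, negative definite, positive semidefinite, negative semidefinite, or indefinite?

The symmetric matrix is A = [[4, 8, -4], [8, 16, -8], [-4, -8, 5]].
Symmetric row and column elimination reduces A to a congruent diagonal form with pivots 4, 0, 1.
Counting signs: 2 positive, 1 zero.
Hence Q is positive semidefinite.

positive semidefinite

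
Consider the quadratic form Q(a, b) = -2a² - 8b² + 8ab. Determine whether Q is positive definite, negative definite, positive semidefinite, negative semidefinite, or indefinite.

negative semidefinite

The symmetric matrix is A = [[-2, 4], [4, -8]].
Congruent diagonalization of A (simultaneous row and column reduction) yields pivots -2, 0.
Counting signs: 1 negative, 1 zero.
Hence Q is negative semidefinite.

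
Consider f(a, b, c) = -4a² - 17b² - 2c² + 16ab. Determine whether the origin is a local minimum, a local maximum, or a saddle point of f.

local maximum

The Hessian at the origin is H = [[-8, 16, 0], [16, -34, 0], [0, 0, -4]].
Congruent diagonalization of H (simultaneous row and column reduction) yields pivots -8, -2, -4.
Counting signs: 3 negative.
H is negative definite, so the origin is a strict local maximum.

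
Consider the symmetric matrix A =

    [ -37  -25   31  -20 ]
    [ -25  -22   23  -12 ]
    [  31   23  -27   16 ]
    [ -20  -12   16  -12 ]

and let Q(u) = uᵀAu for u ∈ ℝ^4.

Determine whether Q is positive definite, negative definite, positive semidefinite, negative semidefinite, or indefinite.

negative definite

Applying the same elementary operations to the rows and columns of A produces a congruent diagonal matrix with entries -37, -189/37, -38/189, -12/19.
That gives 4 negative pivots.
Hence Q is negative definite.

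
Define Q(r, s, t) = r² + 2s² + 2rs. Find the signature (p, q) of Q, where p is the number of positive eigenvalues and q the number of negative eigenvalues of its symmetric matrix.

(2, 0)

The symmetric matrix is A = [[1, 1, 0], [1, 2, 0], [0, 0, 0]].
Applying the same elementary operations to the rows and columns of A produces a congruent diagonal matrix with entries 1, 1, 0.
So there are 2 positive, 1 zero pivots.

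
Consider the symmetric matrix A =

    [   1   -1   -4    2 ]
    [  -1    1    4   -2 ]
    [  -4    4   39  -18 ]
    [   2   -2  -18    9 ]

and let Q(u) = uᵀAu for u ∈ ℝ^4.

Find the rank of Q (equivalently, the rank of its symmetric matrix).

3

Symmetric row and column elimination reduces A to a congruent diagonal form with pivots 1, 0, 23, 15/23.
Counting signs: 3 positive, 1 zero.
The rank is the number of nonzero pivots: 3.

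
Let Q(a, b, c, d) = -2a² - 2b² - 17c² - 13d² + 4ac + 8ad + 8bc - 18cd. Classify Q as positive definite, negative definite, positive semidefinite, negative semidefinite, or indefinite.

negative definite

The associated matrix is A = [[-2, 0, 2, 4], [0, -2, 4, 0], [2, 4, -17, -9], [4, 0, -9, -13]].
An LDLᵀ factorisation of A has diagonal entries -2, -2, -7, -10/7.
Counting signs: 4 negative.
Hence Q is negative definite.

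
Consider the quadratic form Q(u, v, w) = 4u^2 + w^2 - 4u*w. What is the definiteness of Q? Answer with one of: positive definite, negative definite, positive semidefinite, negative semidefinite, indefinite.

positive semidefinite

The associated matrix is A = [[4, 0, -2], [0, 0, 0], [-2, 0, 1]].
Row-reducing A symmetrically gives the diagonal entries 4, 0, 0.
Counting signs: 1 positive, 2 zero.
Hence Q is positive semidefinite.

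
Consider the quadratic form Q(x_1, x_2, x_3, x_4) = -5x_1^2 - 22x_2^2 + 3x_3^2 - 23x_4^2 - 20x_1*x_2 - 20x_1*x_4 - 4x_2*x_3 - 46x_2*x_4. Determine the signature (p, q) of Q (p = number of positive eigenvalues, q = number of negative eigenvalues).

The symmetric matrix is A = [[-5, -10, 0, -10], [-10, -22, -2, -23], [0, -2, 3, 0], [-10, -23, 0, -23]].
An LDLᵀ factorisation of A has diagonal entries -5, -2, 5, -3/10.
So there are 1 positive, 3 negative pivots.

(1, 3)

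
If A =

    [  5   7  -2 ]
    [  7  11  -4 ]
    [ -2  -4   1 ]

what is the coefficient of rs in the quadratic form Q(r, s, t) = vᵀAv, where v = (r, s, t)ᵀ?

14

The coefficient of rs is A[1,2] + A[2,1] = 2·7 = 14.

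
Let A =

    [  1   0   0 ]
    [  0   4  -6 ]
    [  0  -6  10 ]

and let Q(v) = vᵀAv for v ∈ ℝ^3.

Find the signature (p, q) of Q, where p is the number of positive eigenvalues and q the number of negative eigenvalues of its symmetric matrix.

(3, 0)

Symmetric row and column elimination reduces A to a congruent diagonal form with pivots 1, 4, 1.
That gives 3 positive pivots.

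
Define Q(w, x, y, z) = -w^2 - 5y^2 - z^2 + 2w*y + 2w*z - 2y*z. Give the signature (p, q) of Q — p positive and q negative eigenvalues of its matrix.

Write A = [[-1, 0, 1, 1], [0, 0, 0, 0], [1, 0, -5, -1], [1, 0, -1, -1]].
Symmetric row and column elimination reduces A to a congruent diagonal form with pivots -1, 0, -4, 0.
So there are 2 negative, 2 zero pivots.

(0, 2)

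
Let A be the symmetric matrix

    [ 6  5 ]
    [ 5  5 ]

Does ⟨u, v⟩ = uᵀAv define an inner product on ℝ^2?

yes

Leading principal minors: Δ_1 = 6, Δ_2 = 5.
All leading principal minors are positive, so by Sylvester's criterion Q is positive definite.
⟨·,·⟩ is an inner product exactly when A is positive definite.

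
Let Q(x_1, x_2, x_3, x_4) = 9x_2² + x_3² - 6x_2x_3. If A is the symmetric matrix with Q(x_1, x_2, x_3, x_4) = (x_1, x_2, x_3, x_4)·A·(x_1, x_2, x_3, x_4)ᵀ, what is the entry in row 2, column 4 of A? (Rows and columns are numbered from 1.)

The coefficient of x_2·x_4 in Q is 0. For a symmetric A this equals A[2,4] + A[4,2] = 2·A[2,4].
So A[2,4] = 0/2 = 0.

0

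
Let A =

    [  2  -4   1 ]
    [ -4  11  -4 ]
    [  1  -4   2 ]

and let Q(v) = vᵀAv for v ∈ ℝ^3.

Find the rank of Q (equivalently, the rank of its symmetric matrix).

3

Congruent diagonalization of A (simultaneous row and column reduction) yields pivots 2, 3, 1/6.
Counting signs: 3 positive.
The rank is the number of nonzero pivots: 3.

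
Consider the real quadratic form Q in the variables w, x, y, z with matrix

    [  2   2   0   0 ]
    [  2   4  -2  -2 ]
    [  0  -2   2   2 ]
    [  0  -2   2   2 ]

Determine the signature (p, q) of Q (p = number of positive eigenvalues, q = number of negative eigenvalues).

Congruent diagonalization of A (simultaneous row and column reduction) yields pivots 2, 2, 0, 0.
That gives 2 positive, 2 zero pivots.

(2, 0)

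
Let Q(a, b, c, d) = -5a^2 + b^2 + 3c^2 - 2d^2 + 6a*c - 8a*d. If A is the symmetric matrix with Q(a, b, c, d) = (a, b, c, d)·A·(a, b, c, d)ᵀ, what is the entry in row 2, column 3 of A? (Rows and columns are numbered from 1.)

The coefficient of b·c in Q is 0. For a symmetric A this equals A[2,3] + A[3,2] = 2·A[2,3].
So A[2,3] = 0/2 = 0.

0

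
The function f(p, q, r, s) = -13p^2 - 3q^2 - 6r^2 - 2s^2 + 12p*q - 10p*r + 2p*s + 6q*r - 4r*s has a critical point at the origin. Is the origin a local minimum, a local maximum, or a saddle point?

The Hessian at the origin is H = [[-26, 12, -10, 2], [12, -6, 6, 0], [-10, 6, -12, -4], [2, 0, -4, -4]].
Congruent diagonalization of H (simultaneous row and column reduction) yields pivots -26, -6/13, -4, -1.
So there are 4 negative pivots.
H is negative definite, so the origin is a strict local maximum.

local maximum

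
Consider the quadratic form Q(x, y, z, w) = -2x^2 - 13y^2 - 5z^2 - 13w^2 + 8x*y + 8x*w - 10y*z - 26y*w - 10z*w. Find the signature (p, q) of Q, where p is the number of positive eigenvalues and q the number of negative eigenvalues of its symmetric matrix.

(0, 2)

Write A = [[-2, 4, 0, 4], [4, -13, -5, -13], [0, -5, -5, -5], [4, -13, -5, -13]].
Congruent diagonalization of A (simultaneous row and column reduction) yields pivots -2, -5, 0, 0.
Counting signs: 2 negative, 2 zero.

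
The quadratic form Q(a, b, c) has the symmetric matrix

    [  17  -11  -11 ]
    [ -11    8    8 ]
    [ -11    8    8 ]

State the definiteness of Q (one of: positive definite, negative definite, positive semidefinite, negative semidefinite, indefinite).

Congruent diagonalization of A (simultaneous row and column reduction) yields pivots 17, 15/17, 0.
Counting signs: 2 positive, 1 zero.
Hence Q is positive semidefinite.

positive semidefinite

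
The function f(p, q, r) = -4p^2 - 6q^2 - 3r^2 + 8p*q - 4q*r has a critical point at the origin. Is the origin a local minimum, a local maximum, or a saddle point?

The Hessian at the origin is H = [[-8, 8, 0], [8, -12, -4], [0, -4, -6]].
Row-reducing H symmetrically gives the diagonal entries -8, -4, -2.
So there are 3 negative pivots.
H is negative definite, so the origin is a strict local maximum.

local maximum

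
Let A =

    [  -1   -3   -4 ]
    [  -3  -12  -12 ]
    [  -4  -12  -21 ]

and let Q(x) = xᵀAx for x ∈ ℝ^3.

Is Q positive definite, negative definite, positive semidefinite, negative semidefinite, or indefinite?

negative definite

Leading principal minors: Δ_1 = -1, Δ_2 = 3, Δ_3 = -15.
The signs alternate starting with Δ_1 < 0, so by Sylvester's criterion Q is negative definite.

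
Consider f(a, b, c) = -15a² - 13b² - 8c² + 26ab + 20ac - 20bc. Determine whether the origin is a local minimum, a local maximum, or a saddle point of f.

The Hessian at the origin is H = [[-30, 26, 20], [26, -26, -20], [20, -20, -16]].
Symmetric row and column elimination reduces H to a congruent diagonal form with pivots -30, -52/15, -8/13.
Counting signs: 3 negative.
H is negative definite, so the origin is a strict local maximum.

local maximum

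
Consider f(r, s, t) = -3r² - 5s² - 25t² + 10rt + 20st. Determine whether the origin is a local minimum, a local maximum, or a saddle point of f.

saddle point

The Hessian at the origin is H = [[-6, 0, 10], [0, -10, 20], [10, 20, -50]].
Congruent diagonalization of H (simultaneous row and column reduction) yields pivots -6, -10, 20/3.
So there are 1 positive, 2 negative pivots.
H is indefinite, so the origin is a saddle point.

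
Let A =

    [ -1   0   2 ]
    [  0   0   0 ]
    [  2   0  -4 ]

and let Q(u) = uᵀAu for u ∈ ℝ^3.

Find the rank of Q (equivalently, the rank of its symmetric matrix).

Row-reducing A symmetrically gives the diagonal entries -1, 0, 0.
So there are 1 negative, 2 zero pivots.
The rank is the number of nonzero pivots: 1.

1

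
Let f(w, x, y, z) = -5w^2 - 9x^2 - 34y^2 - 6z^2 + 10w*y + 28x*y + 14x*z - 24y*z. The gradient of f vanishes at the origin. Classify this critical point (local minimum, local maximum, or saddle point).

local maximum

The Hessian at the origin is H = [[-10, 0, 10, 0], [0, -18, 28, 14], [10, 28, -68, -24], [0, 14, -24, -12]].
Symmetric row and column elimination reduces H to a congruent diagonal form with pivots -10, -18, -130/9, -10/13.
Counting signs: 4 negative.
H is negative definite, so the origin is a strict local maximum.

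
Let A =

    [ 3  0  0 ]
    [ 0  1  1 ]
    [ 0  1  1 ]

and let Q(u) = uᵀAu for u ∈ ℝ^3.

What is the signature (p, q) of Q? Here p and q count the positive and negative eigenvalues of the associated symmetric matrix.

(2, 0)

Symmetric row and column elimination reduces A to a congruent diagonal form with pivots 3, 1, 0.
So there are 2 positive, 1 zero pivots.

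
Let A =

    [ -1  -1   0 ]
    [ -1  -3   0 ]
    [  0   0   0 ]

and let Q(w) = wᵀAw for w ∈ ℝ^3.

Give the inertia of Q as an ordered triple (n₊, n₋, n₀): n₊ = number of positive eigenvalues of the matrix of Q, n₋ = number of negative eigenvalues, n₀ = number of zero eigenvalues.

Congruent diagonalization of A (simultaneous row and column reduction) yields pivots -1, -2, 0.
Counting signs: 2 negative, 1 zero.

(0, 2, 1)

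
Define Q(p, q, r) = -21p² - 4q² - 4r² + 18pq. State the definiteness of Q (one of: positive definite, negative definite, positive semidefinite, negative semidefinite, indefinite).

The associated matrix is A = [[-21, 9, 0], [9, -4, 0], [0, 0, -4]].
Congruent diagonalization of A (simultaneous row and column reduction) yields pivots -21, -1/7, -4.
So there are 3 negative pivots.
Hence Q is negative definite.

negative definite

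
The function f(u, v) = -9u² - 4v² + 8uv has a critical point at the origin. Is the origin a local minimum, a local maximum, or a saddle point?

The Hessian at the origin is H = [[-18, 8], [8, -8]].
det H = -18·-8 − (8)² = 80 > 0 and H[1,1] = -18 < 0, so H is negative definite.
Therefore the origin is a local maximum.

local maximum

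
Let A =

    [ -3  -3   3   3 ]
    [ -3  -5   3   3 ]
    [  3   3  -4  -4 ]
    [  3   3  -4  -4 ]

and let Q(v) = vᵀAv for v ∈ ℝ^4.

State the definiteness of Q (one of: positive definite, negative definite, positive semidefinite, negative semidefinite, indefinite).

Congruent diagonalization of A (simultaneous row and column reduction) yields pivots -3, -2, -1, 0.
That gives 3 negative, 1 zero pivots.
Hence Q is negative semidefinite.

negative semidefinite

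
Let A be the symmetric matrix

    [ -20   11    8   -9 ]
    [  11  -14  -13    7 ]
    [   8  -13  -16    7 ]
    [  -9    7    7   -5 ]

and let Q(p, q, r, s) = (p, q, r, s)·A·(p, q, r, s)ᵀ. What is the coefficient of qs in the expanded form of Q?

14

The coefficient of qs is A[2,4] + A[4,2] = 2·7 = 14.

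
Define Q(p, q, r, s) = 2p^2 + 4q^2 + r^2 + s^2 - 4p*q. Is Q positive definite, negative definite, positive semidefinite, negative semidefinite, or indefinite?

positive definite

The associated matrix is A = [[2, -2, 0, 0], [-2, 4, 0, 0], [0, 0, 1, 0], [0, 0, 0, 1]].
Symmetric row and column elimination reduces A to a congruent diagonal form with pivots 2, 2, 1, 1.
Counting signs: 4 positive.
Hence Q is positive definite.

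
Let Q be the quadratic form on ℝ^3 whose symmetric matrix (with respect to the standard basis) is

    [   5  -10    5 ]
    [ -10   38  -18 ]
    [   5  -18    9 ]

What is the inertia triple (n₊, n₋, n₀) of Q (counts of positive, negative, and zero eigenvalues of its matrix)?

Symmetric row and column elimination reduces A to a congruent diagonal form with pivots 5, 18, 4/9.
So there are 3 positive pivots.

(3, 0, 0)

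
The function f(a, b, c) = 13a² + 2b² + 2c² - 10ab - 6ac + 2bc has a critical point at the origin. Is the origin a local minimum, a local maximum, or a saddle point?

The Hessian at the origin is H = [[26, -10, -6], [-10, 4, 2], [-6, 2, 4]].
Applying the same elementary operations to the rows and columns of H produces a congruent diagonal matrix with entries 26, 2/13, 2.
That gives 3 positive pivots.
H is positive definite, so the origin is a strict local minimum.

local minimum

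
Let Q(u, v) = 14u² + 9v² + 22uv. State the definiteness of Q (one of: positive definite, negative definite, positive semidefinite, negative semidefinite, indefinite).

The symmetric matrix is A = [[14, 11], [11, 9]].
An LDLᵀ factorisation of A has diagonal entries 14, 5/14.
Counting signs: 2 positive.
Hence Q is positive definite.

positive definite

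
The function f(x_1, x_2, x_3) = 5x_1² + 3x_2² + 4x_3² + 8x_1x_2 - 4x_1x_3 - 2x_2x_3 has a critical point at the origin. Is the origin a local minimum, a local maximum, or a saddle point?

saddle point

The Hessian at the origin is H = [[10, 8, -4], [8, 6, -2], [-4, -2, 8]].
An LDLᵀ factorisation of H has diagonal entries 10, -2/5, 10.
That gives 2 positive, 1 negative pivots.
H is indefinite, so the origin is a saddle point.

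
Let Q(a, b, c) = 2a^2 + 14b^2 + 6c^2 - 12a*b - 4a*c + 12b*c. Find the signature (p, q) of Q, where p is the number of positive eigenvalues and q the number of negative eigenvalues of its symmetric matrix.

(2, 1)

The associated matrix is A = [[2, -6, -2], [-6, 14, 6], [-2, 6, 6]].
Symmetric row and column elimination reduces A to a congruent diagonal form with pivots 2, -4, 4.
So there are 2 positive, 1 negative pivots.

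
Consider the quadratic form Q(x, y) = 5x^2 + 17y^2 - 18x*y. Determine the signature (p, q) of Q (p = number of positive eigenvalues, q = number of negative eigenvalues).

(2, 0)

Write A = [[5, -9], [-9, 17]].
An LDLᵀ factorisation of A has diagonal entries 5, 4/5.
So there are 2 positive pivots.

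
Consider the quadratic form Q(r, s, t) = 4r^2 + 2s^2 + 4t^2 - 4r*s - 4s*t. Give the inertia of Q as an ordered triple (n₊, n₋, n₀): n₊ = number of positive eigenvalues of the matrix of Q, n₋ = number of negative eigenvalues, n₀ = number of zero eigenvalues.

(2, 0, 1)

The associated matrix is A = [[4, -2, 0], [-2, 2, -2], [0, -2, 4]].
Congruent diagonalization of A (simultaneous row and column reduction) yields pivots 4, 1, 0.
So there are 2 positive, 1 zero pivots.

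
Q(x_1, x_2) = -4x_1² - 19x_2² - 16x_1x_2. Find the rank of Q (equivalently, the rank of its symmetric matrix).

The associated matrix is A = [[-4, -8], [-8, -19]].
Congruent diagonalization of A (simultaneous row and column reduction) yields pivots -4, -3.
Counting signs: 2 negative.
The rank is the number of nonzero pivots: 2.

2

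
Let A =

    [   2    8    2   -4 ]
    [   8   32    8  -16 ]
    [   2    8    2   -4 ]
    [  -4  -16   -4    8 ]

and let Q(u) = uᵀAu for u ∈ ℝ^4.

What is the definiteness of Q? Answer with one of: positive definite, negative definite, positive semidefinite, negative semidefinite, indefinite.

Symmetric row and column elimination reduces A to a congruent diagonal form with pivots 2, 0, 0, 0.
Counting signs: 1 positive, 3 zero.
Hence Q is positive semidefinite.

positive semidefinite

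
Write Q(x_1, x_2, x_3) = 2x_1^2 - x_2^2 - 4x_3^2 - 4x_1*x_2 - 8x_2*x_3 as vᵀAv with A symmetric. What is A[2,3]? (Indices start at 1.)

-4

The coefficient of x_2·x_3 in Q is -8. For a symmetric A this equals A[2,3] + A[3,2] = 2·A[2,3].
So A[2,3] = -8/2 = -4.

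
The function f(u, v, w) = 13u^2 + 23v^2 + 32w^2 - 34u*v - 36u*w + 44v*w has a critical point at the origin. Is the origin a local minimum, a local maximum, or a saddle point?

The Hessian at the origin is H = [[26, -34, -36], [-34, 46, 44], [-36, 44, 64]].
Congruent diagonalization of H (simultaneous row and column reduction) yields pivots 26, 20/13, 8.
So there are 3 positive pivots.
H is positive definite, so the origin is a strict local minimum.

local minimum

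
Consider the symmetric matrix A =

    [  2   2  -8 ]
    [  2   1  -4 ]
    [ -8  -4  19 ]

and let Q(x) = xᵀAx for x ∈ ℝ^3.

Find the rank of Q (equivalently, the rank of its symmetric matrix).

3

Row-reducing A symmetrically gives the diagonal entries 2, -1, 3.
Counting signs: 2 positive, 1 negative.
The rank is the number of nonzero pivots: 3.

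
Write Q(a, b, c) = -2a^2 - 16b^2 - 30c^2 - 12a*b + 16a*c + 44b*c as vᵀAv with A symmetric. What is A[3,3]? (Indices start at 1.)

-30

The coefficient of c^2 in Q is -30, and that is exactly A[3,3].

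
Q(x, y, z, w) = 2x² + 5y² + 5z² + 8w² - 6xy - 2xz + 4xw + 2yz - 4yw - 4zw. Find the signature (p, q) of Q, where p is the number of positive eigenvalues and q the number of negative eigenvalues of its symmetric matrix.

(4, 0)

Write A = [[2, -3, -1, 2], [-3, 5, 1, -2], [-1, 1, 5, -2], [2, -2, -2, 8]].
Symmetric row and column elimination reduces A to a congruent diagonal form with pivots 2, 1/2, 4, 4.
So there are 4 positive pivots.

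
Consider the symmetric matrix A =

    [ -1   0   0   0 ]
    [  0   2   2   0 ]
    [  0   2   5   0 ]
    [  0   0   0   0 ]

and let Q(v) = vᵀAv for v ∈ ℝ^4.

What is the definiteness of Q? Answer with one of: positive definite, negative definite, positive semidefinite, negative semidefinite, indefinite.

Applying the same elementary operations to the rows and columns of A produces a congruent diagonal matrix with entries -1, 2, 3, 0.
So there are 2 positive, 1 negative, 1 zero pivots.
Hence Q is indefinite.

indefinite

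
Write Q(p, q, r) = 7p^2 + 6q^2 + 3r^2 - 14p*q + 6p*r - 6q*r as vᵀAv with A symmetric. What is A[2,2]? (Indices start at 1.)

6

The coefficient of q^2 in Q is 6, and that is exactly A[2,2].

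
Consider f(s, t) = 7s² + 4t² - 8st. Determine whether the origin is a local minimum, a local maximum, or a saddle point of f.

local minimum

The Hessian at the origin is H = [[14, -8], [-8, 8]].
det H = 14·8 − (-8)² = 48 > 0 and H[1,1] = 14 > 0, so H is positive definite.
Therefore the origin is a local minimum.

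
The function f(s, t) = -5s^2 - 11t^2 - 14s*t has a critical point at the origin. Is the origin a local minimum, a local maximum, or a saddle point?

local maximum

The Hessian at the origin is H = [[-10, -14], [-14, -22]].
det H = -10·-22 − (-14)² = 24 > 0 and H[1,1] = -10 < 0, so H is negative definite.
Therefore the origin is a local maximum.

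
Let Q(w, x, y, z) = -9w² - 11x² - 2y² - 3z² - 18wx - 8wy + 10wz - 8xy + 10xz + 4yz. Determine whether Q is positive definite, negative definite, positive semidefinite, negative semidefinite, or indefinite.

negative semidefinite

The associated matrix is A = [[-9, -9, -4, 5], [-9, -11, -4, 5], [-4, -4, -2, 2], [5, 5, 2, -3]].
Applying the same elementary operations to the rows and columns of A produces a congruent diagonal matrix with entries -9, -2, -2/9, 0.
Counting signs: 3 negative, 1 zero.
Hence Q is negative semidefinite.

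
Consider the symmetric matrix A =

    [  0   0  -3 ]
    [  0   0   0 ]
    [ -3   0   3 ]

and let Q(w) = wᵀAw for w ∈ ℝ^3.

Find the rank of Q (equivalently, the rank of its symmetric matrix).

2

Row reduction of A gives 2 nonzero rows, so rank A = 2.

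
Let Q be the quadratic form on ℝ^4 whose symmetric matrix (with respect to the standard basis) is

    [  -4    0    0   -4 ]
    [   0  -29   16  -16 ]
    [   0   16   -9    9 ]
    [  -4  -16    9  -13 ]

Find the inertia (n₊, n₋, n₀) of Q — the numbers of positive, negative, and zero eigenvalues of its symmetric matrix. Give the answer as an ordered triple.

Applying the same elementary operations to the rows and columns of A produces a congruent diagonal matrix with entries -4, -29, -5/29, 0.
So there are 3 negative, 1 zero pivots.

(0, 3, 1)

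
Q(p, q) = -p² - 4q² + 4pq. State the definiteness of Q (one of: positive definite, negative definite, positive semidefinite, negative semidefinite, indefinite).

Write A = [[-1, 2], [2, -4]].
Row-reducing A symmetrically gives the diagonal entries -1, 0.
That gives 1 negative, 1 zero pivots.
Hence Q is negative semidefinite.

negative semidefinite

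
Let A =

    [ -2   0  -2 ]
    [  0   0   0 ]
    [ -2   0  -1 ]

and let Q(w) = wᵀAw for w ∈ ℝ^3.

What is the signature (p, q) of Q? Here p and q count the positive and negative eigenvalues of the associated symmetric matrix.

Row-reducing A symmetrically gives the diagonal entries -2, 0, 1.
That gives 1 positive, 1 negative, 1 zero pivots.

(1, 1)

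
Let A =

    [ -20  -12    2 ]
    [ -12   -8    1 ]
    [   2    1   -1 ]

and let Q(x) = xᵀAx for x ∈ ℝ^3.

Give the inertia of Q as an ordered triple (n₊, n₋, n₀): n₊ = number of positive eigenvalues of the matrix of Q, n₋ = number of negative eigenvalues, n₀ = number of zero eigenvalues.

Symmetric row and column elimination reduces A to a congruent diagonal form with pivots -20, -4/5, -3/4.
That gives 3 negative pivots.

(0, 3, 0)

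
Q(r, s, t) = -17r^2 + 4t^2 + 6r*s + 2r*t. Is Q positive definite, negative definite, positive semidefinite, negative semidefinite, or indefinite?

indefinite

Write A = [[-17, 3, 1], [3, 0, 0], [1, 0, 4]].
An LDLᵀ factorisation of A has diagonal entries -17, 9/17, 4.
That gives 2 positive, 1 negative pivots.
Hence Q is indefinite.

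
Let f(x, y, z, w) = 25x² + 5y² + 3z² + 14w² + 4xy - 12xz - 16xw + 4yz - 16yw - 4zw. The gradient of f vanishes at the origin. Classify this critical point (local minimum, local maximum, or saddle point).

local minimum

The Hessian at the origin is H = [[50, 4, -12, -16], [4, 10, 4, -16], [-12, 4, 6, -4], [-16, -16, -4, 28]].
Congruent diagonalization of H (simultaneous row and column reduction) yields pivots 50, 242/25, 70/121, 12/35.
That gives 4 positive pivots.
H is positive definite, so the origin is a strict local minimum.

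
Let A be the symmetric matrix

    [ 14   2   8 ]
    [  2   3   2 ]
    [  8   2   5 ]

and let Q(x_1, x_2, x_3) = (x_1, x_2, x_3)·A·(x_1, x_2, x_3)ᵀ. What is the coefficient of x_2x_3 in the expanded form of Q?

4

The coefficient of x_2x_3 is A[2,3] + A[3,2] = 2·2 = 4.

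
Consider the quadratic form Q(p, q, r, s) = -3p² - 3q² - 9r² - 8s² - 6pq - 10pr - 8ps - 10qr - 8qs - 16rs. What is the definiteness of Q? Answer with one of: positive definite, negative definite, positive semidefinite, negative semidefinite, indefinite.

negative semidefinite

The associated matrix is A = [[-3, -3, -5, -4], [-3, -3, -5, -4], [-5, -5, -9, -8], [-4, -4, -8, -8]].
Symmetric row and column elimination reduces A to a congruent diagonal form with pivots -3, 0, -2/3, 0.
That gives 2 negative, 2 zero pivots.
Hence Q is negative semidefinite.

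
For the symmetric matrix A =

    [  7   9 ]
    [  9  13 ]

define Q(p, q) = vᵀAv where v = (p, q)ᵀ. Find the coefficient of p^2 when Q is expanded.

The coefficient of p^2 is the diagonal entry A[1,1] = 7.

7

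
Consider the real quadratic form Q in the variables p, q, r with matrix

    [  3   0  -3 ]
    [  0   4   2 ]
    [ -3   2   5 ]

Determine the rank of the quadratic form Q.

3

Symmetric row and column elimination reduces A to a congruent diagonal form with pivots 3, 4, 1.
So there are 3 positive pivots.
The rank is the number of nonzero pivots: 3.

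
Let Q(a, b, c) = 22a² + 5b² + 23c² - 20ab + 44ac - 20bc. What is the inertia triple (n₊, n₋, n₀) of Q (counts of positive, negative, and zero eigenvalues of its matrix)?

(3, 0, 0)

The associated matrix is A = [[22, -10, 22], [-10, 5, -10], [22, -10, 23]].
Applying the same elementary operations to the rows and columns of A produces a congruent diagonal matrix with entries 22, 5/11, 1.
That gives 3 positive pivots.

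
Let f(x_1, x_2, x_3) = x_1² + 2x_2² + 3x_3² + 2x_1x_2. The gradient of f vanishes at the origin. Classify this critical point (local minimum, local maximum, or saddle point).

The Hessian at the origin is H = [[2, 2, 0], [2, 4, 0], [0, 0, 6]].
Symmetric row and column elimination reduces H to a congruent diagonal form with pivots 2, 2, 6.
That gives 3 positive pivots.
H is positive definite, so the origin is a strict local minimum.

local minimum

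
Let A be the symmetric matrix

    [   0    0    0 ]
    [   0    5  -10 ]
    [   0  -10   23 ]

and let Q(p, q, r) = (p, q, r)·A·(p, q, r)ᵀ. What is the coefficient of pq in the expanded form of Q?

0

The coefficient of pq is A[1,2] + A[2,1] = 2·0 = 0.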